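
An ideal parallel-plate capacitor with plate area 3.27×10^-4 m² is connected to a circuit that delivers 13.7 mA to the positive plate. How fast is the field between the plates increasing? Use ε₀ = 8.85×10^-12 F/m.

The displacement current between the plates equals the conduction current, I_d = 13.7 mA.
Since I_d = ε₀ A dE/dt, dE/dt = I_d/(ε₀A) = (0.0137)/((8.85×10^-12)(3.27×10^-4)) = 4.73×10^12 V/(m·s).

4.73×10^12 V/(m·s)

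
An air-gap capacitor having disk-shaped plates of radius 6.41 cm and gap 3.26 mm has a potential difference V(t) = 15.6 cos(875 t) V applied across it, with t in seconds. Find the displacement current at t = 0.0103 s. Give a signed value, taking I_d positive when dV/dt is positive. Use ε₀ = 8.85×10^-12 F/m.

dV/dt = (15.6)(875)·−sin(9.0125) = -5470 V/s.
I_d = C dV/dt with C = ε₀A/d = (8.85×10^-12)(0.01291)/(3.26×10^-3) = 3.505×10^-11 F, so I_d = (3.505×10^-11)(-5470) = -1.92×10^-7 A.

-1.92×10^-7 A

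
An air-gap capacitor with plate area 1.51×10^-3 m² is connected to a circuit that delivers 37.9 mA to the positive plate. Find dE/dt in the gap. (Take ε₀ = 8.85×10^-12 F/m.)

2.84×10^12 V/(m·s)

The displacement current between the plates equals the conduction current, I_d = 37.9 mA.
Inverting I_d = ε₀ A dE/dt gives dE/dt = 0.0379 / (8.85×10^-12 · 1.51×10^-3) = 2.84×10^12 V/(m·s).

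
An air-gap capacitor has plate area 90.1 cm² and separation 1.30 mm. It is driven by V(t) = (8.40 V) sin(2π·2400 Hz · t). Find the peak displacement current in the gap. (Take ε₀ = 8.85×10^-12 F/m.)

7.77×10^-6 A

The displacement current equals the conduction current C dV/dt, which peaks at C V₀ ω.
With C = ε₀A/d = (8.85×10^-12)(9.01×10^-3)/(1.30×10^-3) = 6.134×10^-11 F and ω = 2πf = 1.508×10^4 rad/s, I_d,max = (6.134×10^-11)(8.40)(1.508×10^4) = 7.77×10^-6 A.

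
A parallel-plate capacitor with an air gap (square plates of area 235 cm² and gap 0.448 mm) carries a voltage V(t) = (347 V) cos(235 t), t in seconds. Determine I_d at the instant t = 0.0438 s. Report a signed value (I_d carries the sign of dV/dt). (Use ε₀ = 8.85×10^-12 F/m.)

2.89×10^-5 A

C = ε₀A/d = (8.85×10^-12)(0.0235)/(4.48×10^-4) = 4.642×10^-10 F. dV/dt = V₀ω·−sin(ωt); at ωt = 10.293 rad this factor is 0.7632.
I_d = C dV/dt = (4.642×10^-10)(347)(235)(0.7632) = 2.89×10^-5 A.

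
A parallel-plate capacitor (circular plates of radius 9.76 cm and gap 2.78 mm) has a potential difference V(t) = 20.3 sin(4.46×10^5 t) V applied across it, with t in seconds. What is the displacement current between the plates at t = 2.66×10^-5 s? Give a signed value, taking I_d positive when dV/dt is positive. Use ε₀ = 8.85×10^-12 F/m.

6.58×10^-4 A

dV/dt = (20.3)(4.46×10^5)·cos(11.8636) = 6.909×10^6 V/s.
I_d = C dV/dt with C = ε₀A/d = (8.85×10^-12)(0.02993)/(2.78×10^-3) = 9.528×10^-11 F, so I_d = (9.528×10^-11)(6.909×10^6) = 6.58×10^-4 A.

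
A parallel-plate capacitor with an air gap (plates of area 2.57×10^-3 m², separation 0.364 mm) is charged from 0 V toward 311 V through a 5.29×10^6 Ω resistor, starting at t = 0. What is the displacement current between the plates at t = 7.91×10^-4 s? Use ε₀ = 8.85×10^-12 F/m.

5.37×10^-6 A

With C = ε₀A/d = (8.85×10^-12)(2.57×10^-3)/(3.64×10^-4) = 6.248×10^-11 F, the time constant is τ = RC = 3.305×10^-4 s, so t/τ = 2.393 and e^(−t/τ) = 0.09136.
I_d = I_cond = (V₀/R) e^(−t/τ) = (5.879×10^-5)(0.09136) = 5.37×10^-6 A.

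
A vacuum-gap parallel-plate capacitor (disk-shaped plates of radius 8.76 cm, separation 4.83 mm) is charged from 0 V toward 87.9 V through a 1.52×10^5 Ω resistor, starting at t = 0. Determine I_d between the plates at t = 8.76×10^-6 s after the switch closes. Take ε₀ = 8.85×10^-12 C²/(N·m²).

With C = ε₀A/d = (8.85×10^-12)(0.02411)/(4.83×10^-3) = 4.418×10^-11 F, the time constant is τ = RC = 6.715×10^-6 s, so t/τ = 1.305 and e^(−t/τ) = 0.2712.
I_d = I_cond = (V₀/R) e^(−t/τ) = (5.783×10^-4)(0.2712) = 1.57×10^-4 A.

1.57×10^-4 A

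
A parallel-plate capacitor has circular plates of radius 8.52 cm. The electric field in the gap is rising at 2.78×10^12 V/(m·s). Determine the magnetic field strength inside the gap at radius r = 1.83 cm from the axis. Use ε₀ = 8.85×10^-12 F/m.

I_d = ε₀ dΦ_E/dt = ε₀ πR² (dE/dt) = (8.85×10^-12)(0.02280)(2.78×10^12) = 0.5609 A through the full plate area.
An Ampèrian loop of radius r encloses a fraction (r/R)² of I_d. Then B·2πr = μ₀ I_d (r/R)², giving B = μ₀ I_d r/(2πR²) = 2.83×10^-7 T.

2.83×10^-7 T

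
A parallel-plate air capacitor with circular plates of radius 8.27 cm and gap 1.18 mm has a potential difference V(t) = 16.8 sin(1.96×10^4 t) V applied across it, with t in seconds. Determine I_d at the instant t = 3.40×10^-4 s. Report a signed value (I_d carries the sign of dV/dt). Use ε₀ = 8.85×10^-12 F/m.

4.93×10^-5 A

dE/dt = (V₀ω/d)·cos(ωt) with ωt = 6.664 rad: (16.8)(1.96×10^4)(0.9284)/(1.18×10^-3) = 2.591×10^8 V/(m·s).
I_d = ε₀ A dE/dt = (8.85×10^-12)(0.02149)(2.591×10^8) = 4.93×10^-5 A.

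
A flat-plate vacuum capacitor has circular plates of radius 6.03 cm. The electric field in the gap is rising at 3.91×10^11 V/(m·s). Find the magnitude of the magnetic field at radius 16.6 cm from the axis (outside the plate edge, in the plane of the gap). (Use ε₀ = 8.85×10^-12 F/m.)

4.76×10^-8 T

I_d = ε₀ dΦ_E/dt = ε₀ πR² (dE/dt) = (8.85×10^-12)(0.01142)(3.91×10^11) = 0.03952 A through the full plate area.
For r ≥ R the full I_d is enclosed: B = μ₀ I_d/(2πr) = (4π×10^-7)(0.03952)/(2π·0.166) = 4.76×10^-8 T.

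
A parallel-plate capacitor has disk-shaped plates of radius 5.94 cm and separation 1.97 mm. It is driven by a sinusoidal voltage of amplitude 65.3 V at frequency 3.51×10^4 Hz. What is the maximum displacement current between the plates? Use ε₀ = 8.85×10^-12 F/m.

7.17×10^-4 A

C = ε₀A/d = (8.85×10^-12)(0.01108)/(1.97×10^-3) = 4.978×10^-11 F; ω = 2πf = 2.205×10^5 rad/s.
I_d = C dV/dt, so |I_d|_max = C V₀ ω = (4.978×10^-11)(65.3)(2.205×10^5) = 7.17×10^-4 A.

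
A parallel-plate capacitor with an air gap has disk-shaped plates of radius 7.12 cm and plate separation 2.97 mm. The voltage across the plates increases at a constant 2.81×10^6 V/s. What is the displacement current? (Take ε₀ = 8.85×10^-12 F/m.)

1.33×10^-4 A

The field between the plates is E = V/d, so dE/dt = (2.81×10^6)/(2.97×10^-3 m) = 9.461×10^8 V/(m·s).
I_d = ε₀ A (dE/dt) = (8.85×10^-12)(0.01593)(9.461×10^8) = 1.33×10^-4 A.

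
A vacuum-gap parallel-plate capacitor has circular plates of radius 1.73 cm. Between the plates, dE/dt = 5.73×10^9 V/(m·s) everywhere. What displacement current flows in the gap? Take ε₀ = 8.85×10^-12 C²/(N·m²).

With a uniform field, Φ_E = EA, so I_d = ε₀ A dE/dt = 4.77×10^-5 A.

4.77×10^-5 A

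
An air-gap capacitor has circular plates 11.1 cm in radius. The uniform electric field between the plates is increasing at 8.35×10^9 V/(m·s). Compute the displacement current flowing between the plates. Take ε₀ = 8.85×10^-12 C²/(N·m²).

2.86×10^-3 A

The displacement current is ε₀ times dΦ_E/dt = ε₀ A dE/dt = (8.85×10^-12)(0.03871)(8.35×10^9) = 2.86×10^-3 A.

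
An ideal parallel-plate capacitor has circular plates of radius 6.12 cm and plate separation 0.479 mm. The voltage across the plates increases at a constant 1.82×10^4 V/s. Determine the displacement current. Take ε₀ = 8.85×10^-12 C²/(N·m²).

3.96×10^-6 A

The displacement current equals the charging current C dV/dt. With C = ε₀A/d = (8.85×10^-12)(0.01177)/(4.79×10^-4) = 2.175×10^-10 F, I_d = (2.175×10^-10)(1.82×10^4) = 3.96×10^-6 A.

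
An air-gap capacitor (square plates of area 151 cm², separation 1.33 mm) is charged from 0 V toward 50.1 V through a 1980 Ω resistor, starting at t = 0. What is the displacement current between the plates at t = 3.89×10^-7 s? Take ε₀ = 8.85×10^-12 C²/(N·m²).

C = ε₀A/d = (8.85×10^-12)(0.0151)/(1.33×10^-3) = 1.005×10^-10 F, so τ = RC = 1.990×10^-7 s.
The conduction current is I(t) = (V₀/R) e^(−t/τ), and the displacement current between the plates equals it.
t/τ = 1.955; I_d = (50.1/1980) · e^(−1.955) = (0.02530)(0.1416) = 3.58×10^-3 A.

3.58×10^-3 A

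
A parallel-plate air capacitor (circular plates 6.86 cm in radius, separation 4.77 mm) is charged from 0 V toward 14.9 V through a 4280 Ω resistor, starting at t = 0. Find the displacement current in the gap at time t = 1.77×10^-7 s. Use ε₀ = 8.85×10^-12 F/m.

C = ε₀A/d = (8.85×10^-12)(0.01478)/(4.77×10^-3) = 2.742×10^-11 F, so τ = RC = 1.174×10^-7 s.
The conduction current is I(t) = (V₀/R) e^(−t/τ), and the displacement current between the plates equals it.
t/τ = 1.508; I_d = (14.9/4280) · e^(−1.508) = (3.481×10^-3)(0.2214) = 7.71×10^-4 A.

7.71×10^-4 A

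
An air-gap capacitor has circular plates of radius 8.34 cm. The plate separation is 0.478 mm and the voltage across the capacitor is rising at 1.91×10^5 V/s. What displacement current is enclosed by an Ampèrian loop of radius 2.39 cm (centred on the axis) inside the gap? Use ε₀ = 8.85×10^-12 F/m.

6.35×10^-6 A

dE/dt = (dV/dt)/d = 3.996×10^8 V/(m·s); I_d = ε₀(πR²)(dE/dt) = (8.85×10^-12)(0.02185)(3.996×10^8) = 7.727×10^-5 A.
The field is uniform, so I_d,enc = I_d (r/R)² = (7.727×10^-5)(2.39/8.34)² = 6.35×10^-6 A.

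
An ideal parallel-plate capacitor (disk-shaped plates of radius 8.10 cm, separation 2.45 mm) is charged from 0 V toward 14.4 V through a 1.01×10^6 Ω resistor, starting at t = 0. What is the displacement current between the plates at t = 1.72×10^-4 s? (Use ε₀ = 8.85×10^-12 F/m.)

1.45×10^-6 A

C = ε₀A/d = (8.85×10^-12)(0.02061)/(2.45×10^-3) = 7.445×10^-11 F, so τ = RC = 7.519×10^-5 s.
The conduction current is I(t) = (V₀/R) e^(−t/τ), and the displacement current between the plates equals it.
t/τ = 2.288; I_d = (14.4/1.01×10^6) · e^(−2.288) = (1.426×10^-5)(0.1015) = 1.45×10^-6 A.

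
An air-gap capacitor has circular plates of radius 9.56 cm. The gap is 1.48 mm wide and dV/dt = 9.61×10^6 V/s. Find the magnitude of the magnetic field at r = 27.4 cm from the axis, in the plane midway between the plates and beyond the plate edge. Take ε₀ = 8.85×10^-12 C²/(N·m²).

With E = V/d, dE/dt = 6.493×10^9 V/(m·s) and πR² = 0.02871 m², giving I_d = ε₀ πR² dE/dt = 1.650×10^-3 A.
For r ≥ R the full I_d is enclosed: B = μ₀ I_d/(2πr) = (4π×10^-7)(1.650×10^-3)/(2π·0.274) = 1.20×10^-9 T.

1.20×10^-9 T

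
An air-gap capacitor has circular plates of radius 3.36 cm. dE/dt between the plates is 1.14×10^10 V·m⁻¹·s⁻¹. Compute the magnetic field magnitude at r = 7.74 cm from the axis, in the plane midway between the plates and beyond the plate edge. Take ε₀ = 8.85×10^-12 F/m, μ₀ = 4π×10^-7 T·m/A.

9.25×10^-10 T

Through the whole plate area (πR² = 3.547×10^-3 m²), I_d = ε₀ πR² dE/dt = 3.579×10^-4 A.
For r ≥ R the full I_d is enclosed: B = μ₀ I_d/(2πr) = (4π×10^-7)(3.579×10^-4)/(2π·0.0774) = 9.25×10^-10 T.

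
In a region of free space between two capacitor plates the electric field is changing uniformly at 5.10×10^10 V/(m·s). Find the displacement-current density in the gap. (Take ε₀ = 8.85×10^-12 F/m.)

0.451 A/m²

J_d = ε₀ dE/dt = (8.85×10^-12)(5.10×10^10) = 0.451 A/m².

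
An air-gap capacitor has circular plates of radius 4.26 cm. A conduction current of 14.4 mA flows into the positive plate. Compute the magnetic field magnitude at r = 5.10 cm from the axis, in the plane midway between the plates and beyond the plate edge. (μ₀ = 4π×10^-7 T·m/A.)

5.65×10^-8 T

By continuity the displacement current in the gap matches the conduction current: I_d = 0.0144 A.
Outside the plates the loop encloses all of I_d, so B·2πr = μ₀ I_d and B = 5.65×10^-8 T.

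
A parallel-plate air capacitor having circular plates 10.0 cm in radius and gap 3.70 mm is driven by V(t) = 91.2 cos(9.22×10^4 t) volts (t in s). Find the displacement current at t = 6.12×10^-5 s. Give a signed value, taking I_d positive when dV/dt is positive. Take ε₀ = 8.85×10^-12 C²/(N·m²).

dV/dt = (91.2)(9.22×10^4)·−sin(5.64264) = 5.025×10^6 V/s.
I_d = C dV/dt with C = ε₀A/d = (8.85×10^-12)(0.03142)/(3.70×10^-3) = 7.515×10^-11 F, so I_d = (7.515×10^-11)(5.025×10^6) = 3.78×10^-4 A.

3.78×10^-4 A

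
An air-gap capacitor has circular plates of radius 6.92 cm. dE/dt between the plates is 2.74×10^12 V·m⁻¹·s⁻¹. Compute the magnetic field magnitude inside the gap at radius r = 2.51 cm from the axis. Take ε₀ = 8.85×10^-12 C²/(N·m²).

Through the whole plate area (πR² = 0.01504 m²), I_d = ε₀ πR² dE/dt = 0.3647 A.
An Ampèrian loop of radius r encloses a fraction (r/R)² of I_d. Then B·2πr = μ₀ I_d (r/R)², giving B = μ₀ I_d r/(2πR²) = 3.82×10^-7 T.

3.82×10^-7 T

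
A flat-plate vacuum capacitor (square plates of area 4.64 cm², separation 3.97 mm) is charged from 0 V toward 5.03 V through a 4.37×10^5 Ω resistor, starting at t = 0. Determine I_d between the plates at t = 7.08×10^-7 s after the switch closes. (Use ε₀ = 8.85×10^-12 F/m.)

2.40×10^-6 A

With C = ε₀A/d = (8.85×10^-12)(4.64×10^-4)/(3.97×10^-3) = 1.034×10^-12 F, the time constant is τ = RC = 4.519×10^-7 s, so t/τ = 1.567 and e^(−t/τ) = 0.2087.
I_d = I_cond = (V₀/R) e^(−t/τ) = (1.151×10^-5)(0.2087) = 2.40×10^-6 A.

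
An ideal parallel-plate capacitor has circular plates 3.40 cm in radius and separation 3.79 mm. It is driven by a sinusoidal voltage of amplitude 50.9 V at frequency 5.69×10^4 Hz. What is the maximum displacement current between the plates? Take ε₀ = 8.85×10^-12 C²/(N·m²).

1.54×10^-4 A

C = ε₀A/d = (8.85×10^-12)(3.632×10^-3)/(3.79×10^-3) = 8.481×10^-12 F; ω = 2πf = 3.575×10^5 rad/s.
I_d = C dV/dt, so |I_d|_max = C V₀ ω = (8.481×10^-12)(50.9)(3.575×10^5) = 1.54×10^-4 A.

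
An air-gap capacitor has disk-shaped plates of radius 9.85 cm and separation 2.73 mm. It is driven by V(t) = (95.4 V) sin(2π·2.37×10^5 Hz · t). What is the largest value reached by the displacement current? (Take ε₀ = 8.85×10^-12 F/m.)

0.0140 A

C = ε₀A/d = (8.85×10^-12)(0.03048)/(2.73×10^-3) = 9.881×10^-11 F; ω = 2πf = 1.489×10^6 rad/s.
I_d = C dV/dt, so |I_d|_max = C V₀ ω = (9.881×10^-11)(95.4)(1.489×10^6) = 0.0140 A.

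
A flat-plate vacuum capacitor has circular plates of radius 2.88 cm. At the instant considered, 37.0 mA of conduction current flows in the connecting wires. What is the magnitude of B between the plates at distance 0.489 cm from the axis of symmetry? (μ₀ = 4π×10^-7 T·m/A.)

By continuity the displacement current in the gap matches the conduction current: I_d = 0.0370 A.
For r < R the Ampère–Maxwell law gives B(2πr) = μ₀ I_d (r²/R²), so B = μ₀ I_d r/(2πR²) = (4π×10^-7)(0.0370)(4.89×10^-3)/(2π·0.0288²) = 4.36×10^-8 T.

4.36×10^-8 T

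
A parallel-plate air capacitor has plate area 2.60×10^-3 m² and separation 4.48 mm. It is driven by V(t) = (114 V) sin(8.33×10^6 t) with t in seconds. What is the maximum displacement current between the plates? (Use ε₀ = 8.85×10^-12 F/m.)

The displacement current equals the conduction current C dV/dt, which peaks at C V₀ ω.
With C = ε₀A/d = (8.85×10^-12)(2.60×10^-3)/(4.48×10^-3) = 5.136×10^-12 F and ω = 8.33×10^6 rad/s, I_d,max = (5.136×10^-12)(114)(8.33×10^6) = 4.88×10^-3 A.

4.88×10^-3 A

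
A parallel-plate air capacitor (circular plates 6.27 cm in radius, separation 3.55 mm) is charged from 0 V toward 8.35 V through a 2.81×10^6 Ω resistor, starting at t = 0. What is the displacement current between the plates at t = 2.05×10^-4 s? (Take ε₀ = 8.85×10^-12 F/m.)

C = ε₀A/d = (8.85×10^-12)(0.01235)/(3.55×10^-3) = 3.079×10^-11 F and τ = RC = 8.652×10^-5 s. I_d in the gap equals the RC charging current.
I_d(t) = (V₀/R) e^(−t/τ) = 2.972×10^-6 · e^(−2.369) = 2.78×10^-7 A.

2.78×10^-7 A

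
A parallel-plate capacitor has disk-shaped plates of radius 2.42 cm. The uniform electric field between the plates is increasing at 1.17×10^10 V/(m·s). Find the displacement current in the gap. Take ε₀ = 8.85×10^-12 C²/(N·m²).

With a uniform field, Φ_E = EA, so I_d = ε₀ A dE/dt = 1.91×10^-4 A.

1.91×10^-4 A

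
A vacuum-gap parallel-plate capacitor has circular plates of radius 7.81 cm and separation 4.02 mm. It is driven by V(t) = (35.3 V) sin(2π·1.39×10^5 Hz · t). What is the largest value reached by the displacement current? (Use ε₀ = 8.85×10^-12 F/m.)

(dE/dt)_max = V₀ω/d = 7.669×10^9 V/(m·s); ω = 2πf = 8.734×10^5 rad/s.
I_d,max = ε₀ A (dE/dt)_max = (8.85×10^-12)(0.01916)(7.669×10^9) = 1.30×10^-3 A.

1.30×10^-3 A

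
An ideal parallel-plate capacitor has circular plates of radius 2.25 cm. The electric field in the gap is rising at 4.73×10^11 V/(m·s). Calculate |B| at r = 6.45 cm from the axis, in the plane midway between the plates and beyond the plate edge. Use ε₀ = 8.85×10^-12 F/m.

2.06×10^-8 T

Total displacement current: I_d = ε₀(πR²)(dE/dt) = (8.85×10^-12)(1.590×10^-3)(4.73×10^11) = 6.656×10^-3 A.
For r ≥ R the full I_d is enclosed: B = μ₀ I_d/(2πr) = (4π×10^-7)(6.656×10^-3)/(2π·0.0645) = 2.06×10^-8 T.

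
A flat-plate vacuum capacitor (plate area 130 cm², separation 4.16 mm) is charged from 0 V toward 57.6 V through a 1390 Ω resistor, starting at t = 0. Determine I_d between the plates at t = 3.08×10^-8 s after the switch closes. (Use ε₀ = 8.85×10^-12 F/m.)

0.0186 A

C = ε₀A/d = (8.85×10^-12)(0.0130)/(4.16×10^-3) = 2.766×10^-11 F, so τ = RC = 3.845×10^-8 s.
The conduction current is I(t) = (V₀/R) e^(−t/τ), and the displacement current between the plates equals it.
t/τ = 0.8010; I_d = (57.6/1390) · e^(−0.8010) = (0.04144)(0.4489) = 0.0186 A.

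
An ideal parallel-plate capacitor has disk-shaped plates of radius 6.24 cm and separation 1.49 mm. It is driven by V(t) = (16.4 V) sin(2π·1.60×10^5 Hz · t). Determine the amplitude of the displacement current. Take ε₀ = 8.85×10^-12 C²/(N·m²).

1.20×10^-3 A

The displacement current equals the conduction current C dV/dt, which peaks at C V₀ ω.
With C = ε₀A/d = (8.85×10^-12)(0.01223)/(1.49×10^-3) = 7.264×10^-11 F and ω = 2πf = 1.005×10^6 rad/s, I_d,max = (7.264×10^-11)(16.4)(1.005×10^6) = 1.20×10^-3 A.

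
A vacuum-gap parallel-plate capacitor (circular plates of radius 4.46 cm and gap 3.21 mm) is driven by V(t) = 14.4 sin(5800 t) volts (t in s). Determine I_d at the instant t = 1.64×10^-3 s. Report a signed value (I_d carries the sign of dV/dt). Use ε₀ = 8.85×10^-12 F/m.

dV/dt = (14.4)(5800)·cos(9.512) = -8.320×10^4 V/s.
I_d = C dV/dt with C = ε₀A/d = (8.85×10^-12)(6.249×10^-3)/(3.21×10^-3) = 1.723×10^-11 F, so I_d = (1.723×10^-11)(-8.320×10^4) = -1.43×10^-6 A.

-1.43×10^-6 A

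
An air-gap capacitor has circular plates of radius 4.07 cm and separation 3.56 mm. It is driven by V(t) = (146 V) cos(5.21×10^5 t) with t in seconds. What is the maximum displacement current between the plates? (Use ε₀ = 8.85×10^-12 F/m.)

C = ε₀A/d = (8.85×10^-12)(5.204×10^-3)/(3.56×10^-3) = 1.294×10^-11 F; ω = 5.21×10^5 rad/s.
I_d = C dV/dt, so |I_d|_max = C V₀ ω = (1.294×10^-11)(146)(5.21×10^5) = 9.84×10^-4 A.

9.84×10^-4 A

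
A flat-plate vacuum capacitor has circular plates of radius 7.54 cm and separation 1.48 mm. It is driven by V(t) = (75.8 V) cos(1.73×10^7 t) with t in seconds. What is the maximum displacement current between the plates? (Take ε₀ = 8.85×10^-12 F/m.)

(dE/dt)_max = V₀ω/d = 8.860×10^11 V/(m·s); ω = 1.73×10^7 rad/s.
I_d,max = ε₀ A (dE/dt)_max = (8.85×10^-12)(0.01786)(8.860×10^11) = 0.140 A.

0.140 A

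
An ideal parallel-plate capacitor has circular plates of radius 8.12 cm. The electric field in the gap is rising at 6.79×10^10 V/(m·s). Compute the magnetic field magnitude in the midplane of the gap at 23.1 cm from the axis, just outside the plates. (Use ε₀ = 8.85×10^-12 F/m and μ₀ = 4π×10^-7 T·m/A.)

1.08×10^-8 T

Through the whole plate area (πR² = 0.02071 m²), I_d = ε₀ πR² dE/dt = 0.01244 A.
For r ≥ R the full I_d is enclosed: B = μ₀ I_d/(2πr) = (4π×10^-7)(0.01244)/(2π·0.231) = 1.08×10^-8 T.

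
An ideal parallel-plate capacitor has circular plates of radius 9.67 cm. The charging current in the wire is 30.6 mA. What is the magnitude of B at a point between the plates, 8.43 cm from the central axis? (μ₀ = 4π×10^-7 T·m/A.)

5.52×10^-8 T

By continuity the displacement current in the gap matches the conduction current: I_d = 0.0306 A.
For r < R the Ampère–Maxwell law gives B(2πr) = μ₀ I_d (r²/R²), so B = μ₀ I_d r/(2πR²) = (4π×10^-7)(0.0306)(0.0843)/(2π·0.0967²) = 5.52×10^-8 T.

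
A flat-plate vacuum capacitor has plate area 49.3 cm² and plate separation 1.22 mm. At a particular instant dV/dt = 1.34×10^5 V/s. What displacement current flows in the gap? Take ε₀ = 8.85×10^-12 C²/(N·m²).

The displacement current equals the charging current C dV/dt. With C = ε₀A/d = (8.85×10^-12)(4.93×10^-3)/(1.22×10^-3) = 3.576×10^-11 F, I_d = (3.576×10^-11)(1.34×10^5) = 4.79×10^-6 A.

4.79×10^-6 A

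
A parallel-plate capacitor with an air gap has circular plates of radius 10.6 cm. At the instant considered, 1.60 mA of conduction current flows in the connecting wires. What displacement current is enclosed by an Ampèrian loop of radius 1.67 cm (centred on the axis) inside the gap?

3.97×10^-5 A

No conduction current crosses the gap, so I_d there equals the 1.60×10^-3 A in the leads.
Through an area πr² the displacement current is I_d·(πr²/πR²) = I_d (r/R)² = 3.97×10^-5 A.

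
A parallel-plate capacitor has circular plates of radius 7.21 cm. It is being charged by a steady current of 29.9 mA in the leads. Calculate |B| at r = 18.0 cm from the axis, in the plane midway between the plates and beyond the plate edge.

3.32×10^-8 T

Between the plates the displacement current equals the wire current: I_d = 29.9 mA = 0.0299 A.
Outside the plates the loop encloses all of I_d, so B·2πr = μ₀ I_d and B = 3.32×10^-8 T.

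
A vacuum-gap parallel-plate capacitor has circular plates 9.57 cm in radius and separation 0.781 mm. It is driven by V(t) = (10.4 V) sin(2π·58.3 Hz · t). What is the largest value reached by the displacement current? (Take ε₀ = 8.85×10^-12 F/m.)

1.24×10^-6 A

(dE/dt)_max = V₀ω/d = 4.878×10^6 V/(m·s); ω = 2πf = 366.3 rad/s.
I_d,max = ε₀ A (dE/dt)_max = (8.85×10^-12)(0.02877)(4.878×10^6) = 1.24×10^-6 A.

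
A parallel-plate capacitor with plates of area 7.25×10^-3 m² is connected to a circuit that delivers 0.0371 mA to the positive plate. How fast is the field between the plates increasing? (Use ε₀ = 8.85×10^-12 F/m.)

5.78×10^8 V/(m·s)

By continuity, I_d in the gap equals the 0.0371 mA flowing in the wire.
Then dE/dt = I_d/(ε₀A) = 5.78×10^8 V/(m·s).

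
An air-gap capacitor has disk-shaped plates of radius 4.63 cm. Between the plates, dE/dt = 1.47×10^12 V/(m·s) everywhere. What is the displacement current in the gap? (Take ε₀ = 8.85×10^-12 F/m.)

I_d = ε₀ A (dE/dt) = (8.85×10^-12)(6.735×10^-3 m²)(1.47×10^12) = 0.0876 A.

0.0876 A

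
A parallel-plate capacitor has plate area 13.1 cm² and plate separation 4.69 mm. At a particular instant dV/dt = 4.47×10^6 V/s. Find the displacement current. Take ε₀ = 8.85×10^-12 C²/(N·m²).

E = V/d so dE/dt = (dV/dt)/d = 9.531×10^8 V/(m·s), and I_d = ε₀ A dE/dt = (8.85×10^-12)(1.31×10^-3)(9.531×10^8) = 1.10×10^-5 A.

1.10×10^-5 A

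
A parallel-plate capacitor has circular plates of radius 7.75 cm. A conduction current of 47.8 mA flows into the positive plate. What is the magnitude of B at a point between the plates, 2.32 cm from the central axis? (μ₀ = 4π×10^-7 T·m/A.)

3.69×10^-8 T

Between the plates the displacement current equals the wire current: I_d = 47.8 mA = 0.0478 A.
∮B·dl = μ₀ I_d,enc with I_d,enc = I_d r²/R² = 4.284×10^-3 A; so B = μ₀ I_d,enc/(2πr) = 3.69×10^-8 T.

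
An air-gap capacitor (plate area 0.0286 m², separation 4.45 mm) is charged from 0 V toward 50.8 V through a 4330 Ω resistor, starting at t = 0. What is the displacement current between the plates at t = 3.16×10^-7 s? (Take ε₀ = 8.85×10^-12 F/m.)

C = ε₀A/d = (8.85×10^-12)(0.0286)/(4.45×10^-3) = 5.688×10^-11 F and τ = RC = 2.463×10^-7 s. I_d in the gap equals the RC charging current.
I_d(t) = (V₀/R) e^(−t/τ) = 0.01173 · e^(−1.283) = 3.25×10^-3 A.

3.25×10^-3 A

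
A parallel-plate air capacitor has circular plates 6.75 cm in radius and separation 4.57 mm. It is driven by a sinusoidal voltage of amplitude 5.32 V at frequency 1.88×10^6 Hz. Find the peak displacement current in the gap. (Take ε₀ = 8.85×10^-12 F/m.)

1.74×10^-3 A

(dE/dt)_max = V₀ω/d = 1.375×10^10 V/(m·s); ω = 2πf = 1.181×10^7 rad/s.
I_d,max = ε₀ A (dE/dt)_max = (8.85×10^-12)(0.01431)(1.375×10^10) = 1.74×10^-3 A.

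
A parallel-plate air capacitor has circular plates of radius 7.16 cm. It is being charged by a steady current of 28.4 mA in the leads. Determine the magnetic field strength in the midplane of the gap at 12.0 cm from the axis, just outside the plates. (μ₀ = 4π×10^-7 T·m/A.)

4.73×10^-8 T

By continuity the displacement current in the gap matches the conduction current: I_d = 0.0284 A.
Outside the plates the loop encloses all of I_d, so B·2πr = μ₀ I_d and B = 4.73×10^-8 T.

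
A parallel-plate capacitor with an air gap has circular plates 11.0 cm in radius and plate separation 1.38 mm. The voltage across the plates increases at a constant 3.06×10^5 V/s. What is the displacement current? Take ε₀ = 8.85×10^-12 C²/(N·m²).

7.46×10^-5 A

The displacement current equals the charging current C dV/dt. With C = ε₀A/d = (8.85×10^-12)(0.03801)/(1.38×10^-3) = 2.438×10^-10 F, I_d = (2.438×10^-10)(3.06×10^5) = 7.46×10^-5 A.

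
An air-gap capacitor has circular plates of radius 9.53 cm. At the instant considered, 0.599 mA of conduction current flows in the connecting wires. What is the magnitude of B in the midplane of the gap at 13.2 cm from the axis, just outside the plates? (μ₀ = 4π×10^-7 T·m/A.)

Between the plates the displacement current equals the wire current: I_d = 0.599 mA = 5.99×10^-4 A.
With r > R the enclosed displacement current is the full I_d; B = μ₀ I_d / (2πr) = 9.08×10^-10 T.

9.08×10^-10 T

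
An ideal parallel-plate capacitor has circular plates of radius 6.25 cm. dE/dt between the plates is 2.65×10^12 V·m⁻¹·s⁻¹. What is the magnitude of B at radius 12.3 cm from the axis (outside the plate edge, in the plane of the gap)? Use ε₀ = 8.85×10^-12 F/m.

Through the whole plate area (πR² = 0.01227 m²), I_d = ε₀ πR² dE/dt = 0.2878 A.
For r ≥ R the full I_d is enclosed: B = μ₀ I_d/(2πr) = (4π×10^-7)(0.2878)/(2π·0.123) = 4.68×10^-7 T.

4.68×10^-7 T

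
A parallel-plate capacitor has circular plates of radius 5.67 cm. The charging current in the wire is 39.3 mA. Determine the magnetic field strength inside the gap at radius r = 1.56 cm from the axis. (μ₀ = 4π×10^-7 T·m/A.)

3.81×10^-8 T

No conduction current crosses the gap, so I_d there equals the 0.0393 A in the leads.
∮B·dl = μ₀ I_d,enc with I_d,enc = I_d r²/R² = 2.975×10^-3 A; so B = μ₀ I_d,enc/(2πr) = 3.81×10^-8 T.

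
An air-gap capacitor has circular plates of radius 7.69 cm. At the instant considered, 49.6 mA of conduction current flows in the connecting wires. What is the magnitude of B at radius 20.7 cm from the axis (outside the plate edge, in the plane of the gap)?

By continuity the displacement current in the gap matches the conduction current: I_d = 0.0496 A.
Outside the plates the loop encloses all of I_d, so B·2πr = μ₀ I_d and B = 4.79×10^-8 T.

4.79×10^-8 T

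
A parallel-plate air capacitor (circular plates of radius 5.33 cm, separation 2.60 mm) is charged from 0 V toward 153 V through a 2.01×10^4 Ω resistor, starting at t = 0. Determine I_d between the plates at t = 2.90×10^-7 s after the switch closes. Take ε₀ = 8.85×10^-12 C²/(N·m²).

With C = ε₀A/d = (8.85×10^-12)(8.925×10^-3)/(2.60×10^-3) = 3.038×10^-11 F, the time constant is τ = RC = 6.106×10^-7 s, so t/τ = 0.4749 and e^(−t/τ) = 0.6219.
I_d = I_cond = (V₀/R) e^(−t/τ) = (7.612×10^-3)(0.6219) = 4.73×10^-3 A.

4.73×10^-3 A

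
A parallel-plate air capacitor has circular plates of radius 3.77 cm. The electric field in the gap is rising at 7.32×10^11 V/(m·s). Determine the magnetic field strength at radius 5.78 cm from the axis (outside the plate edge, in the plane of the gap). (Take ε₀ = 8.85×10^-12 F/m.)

1.00×10^-7 T

Total displacement current: I_d = ε₀(πR²)(dE/dt) = (8.85×10^-12)(4.465×10^-3)(7.32×10^11) = 0.02893 A.
For r ≥ R the full I_d is enclosed: B = μ₀ I_d/(2πr) = (4π×10^-7)(0.02893)/(2π·0.0578) = 1.00×10^-7 T.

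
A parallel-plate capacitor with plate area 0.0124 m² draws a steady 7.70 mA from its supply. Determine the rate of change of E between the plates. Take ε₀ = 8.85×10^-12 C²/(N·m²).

The displacement current between the plates equals the conduction current, I_d = 7.70 mA.
Then dE/dt = I_d/(ε₀A) = 7.02×10^10 V/(m·s).

7.02×10^10 V/(m·s)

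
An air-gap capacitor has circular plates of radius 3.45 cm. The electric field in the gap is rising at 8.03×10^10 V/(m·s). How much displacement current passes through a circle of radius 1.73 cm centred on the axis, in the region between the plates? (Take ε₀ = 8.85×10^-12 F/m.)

I_d = ε₀ dΦ_E/dt = ε₀ πR² (dE/dt) = (8.85×10^-12)(3.739×10^-3)(8.03×10^10) = 2.657×10^-3 A through the full plate area.
The field is uniform, so I_d,enc = I_d (r/R)² = (2.657×10^-3)(1.73/3.45)² = 6.68×10^-4 A.

6.68×10^-4 A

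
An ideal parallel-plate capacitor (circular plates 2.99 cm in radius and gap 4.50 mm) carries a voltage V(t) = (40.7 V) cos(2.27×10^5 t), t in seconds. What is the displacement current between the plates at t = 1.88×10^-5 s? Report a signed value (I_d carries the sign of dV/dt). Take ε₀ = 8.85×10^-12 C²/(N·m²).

dV/dt = (40.7)(2.27×10^5)·−sin(4.2676) = 8.340×10^6 V/s.
I_d = C dV/dt with C = ε₀A/d = (8.85×10^-12)(2.809×10^-3)/(4.50×10^-3) = 5.524×10^-12 F, so I_d = (5.524×10^-12)(8.340×10^6) = 4.61×10^-5 A.

4.61×10^-5 A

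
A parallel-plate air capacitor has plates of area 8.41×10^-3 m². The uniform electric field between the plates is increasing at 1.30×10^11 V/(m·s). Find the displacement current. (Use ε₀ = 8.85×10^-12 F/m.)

With a uniform field, Φ_E = EA, so I_d = ε₀ A dE/dt = 9.68×10^-3 A.

9.68×10^-3 A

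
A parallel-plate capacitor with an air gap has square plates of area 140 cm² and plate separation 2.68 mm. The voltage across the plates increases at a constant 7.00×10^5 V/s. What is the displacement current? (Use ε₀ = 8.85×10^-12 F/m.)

3.24×10^-5 A

E = V/d so dE/dt = (dV/dt)/d = 2.612×10^8 V/(m·s), and I_d = ε₀ A dE/dt = (8.85×10^-12)(0.0140)(2.612×10^8) = 3.24×10^-5 A.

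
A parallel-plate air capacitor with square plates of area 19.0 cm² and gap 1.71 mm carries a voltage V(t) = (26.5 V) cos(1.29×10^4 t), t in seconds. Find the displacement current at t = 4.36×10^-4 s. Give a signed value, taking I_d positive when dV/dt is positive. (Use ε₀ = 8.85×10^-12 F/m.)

2.06×10^-6 A

dE/dt = (V₀ω/d)·−sin(ωt) with ωt = 5.6244 rad: (26.5)(1.29×10^4)(0.6122)/(1.71×10^-3) = 1.224×10^8 V/(m·s).
I_d = ε₀ A dE/dt = (8.85×10^-12)(1.90×10^-3)(1.224×10^8) = 2.06×10^-6 A.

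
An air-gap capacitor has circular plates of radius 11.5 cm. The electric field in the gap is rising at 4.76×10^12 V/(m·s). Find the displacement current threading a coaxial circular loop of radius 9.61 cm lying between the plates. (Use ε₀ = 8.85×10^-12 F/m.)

1.22 A

Total displacement current: I_d = ε₀(πR²)(dE/dt) = (8.85×10^-12)(0.04155)(4.76×10^12) = 1.750 A.
Since J_d is uniform, the enclosed fraction is (r/R)² = 0.6983, giving I_d,enc = 1.22 A.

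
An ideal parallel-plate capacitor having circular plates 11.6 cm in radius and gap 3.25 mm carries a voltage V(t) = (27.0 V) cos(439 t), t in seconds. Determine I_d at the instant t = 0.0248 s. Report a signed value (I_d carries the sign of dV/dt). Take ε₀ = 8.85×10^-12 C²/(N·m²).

1.36×10^-6 A

C = ε₀A/d = (8.85×10^-12)(0.04227)/(3.25×10^-3) = 1.151×10^-10 F. dV/dt = V₀ω·−sin(ωt); at ωt = 10.8872 rad this factor is 0.9941.
I_d = C dV/dt = (1.151×10^-10)(27.0)(439)(0.9941) = 1.36×10^-6 A.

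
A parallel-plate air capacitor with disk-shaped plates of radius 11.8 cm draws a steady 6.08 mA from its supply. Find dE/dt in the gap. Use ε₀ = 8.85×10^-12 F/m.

By continuity, I_d in the gap equals the 6.08 mA flowing in the wire.
Then dE/dt = I_d/(ε₀A) = 1.57×10^10 V/(m·s).

1.57×10^10 V/(m·s)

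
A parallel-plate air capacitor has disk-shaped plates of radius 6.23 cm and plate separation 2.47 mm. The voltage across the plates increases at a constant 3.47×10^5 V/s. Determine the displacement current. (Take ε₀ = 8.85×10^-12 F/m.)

1.52×10^-5 A

The field between the plates is E = V/d, so dE/dt = (3.47×10^5)/(2.47×10^-3 m) = 1.405×10^8 V/(m·s).
I_d = ε₀ A (dE/dt) = (8.85×10^-12)(0.01219)(1.405×10^8) = 1.52×10^-5 A.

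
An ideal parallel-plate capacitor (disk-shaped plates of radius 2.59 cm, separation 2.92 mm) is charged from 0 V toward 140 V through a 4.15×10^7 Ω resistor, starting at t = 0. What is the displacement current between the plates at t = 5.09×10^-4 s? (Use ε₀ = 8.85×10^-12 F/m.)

C = ε₀A/d = (8.85×10^-12)(2.107×10^-3)/(2.92×10^-3) = 6.386×10^-12 F, so τ = RC = 2.650×10^-4 s.
The conduction current is I(t) = (V₀/R) e^(−t/τ), and the displacement current between the plates equals it.
t/τ = 1.921; I_d = (140/4.15×10^7) · e^(−1.921) = (3.373×10^-6)(0.1465) = 4.94×10^-7 A.

4.94×10^-7 A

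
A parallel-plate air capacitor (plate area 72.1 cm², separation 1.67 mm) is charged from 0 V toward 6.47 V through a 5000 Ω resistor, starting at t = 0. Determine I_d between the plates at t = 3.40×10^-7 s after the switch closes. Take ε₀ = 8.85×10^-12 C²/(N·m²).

C = ε₀A/d = (8.85×10^-12)(7.21×10^-3)/(1.67×10^-3) = 3.821×10^-11 F and τ = RC = 1.911×10^-7 s. I_d in the gap equals the RC charging current.
I_d(t) = (V₀/R) e^(−t/τ) = 1.294×10^-3 · e^(−1.779) = 2.18×10^-4 A.

2.18×10^-4 A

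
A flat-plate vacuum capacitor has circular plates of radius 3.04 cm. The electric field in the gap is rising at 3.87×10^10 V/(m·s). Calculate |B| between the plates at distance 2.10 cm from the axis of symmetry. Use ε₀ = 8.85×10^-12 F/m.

4.52×10^-9 T

I_d = ε₀ dΦ_E/dt = ε₀ πR² (dE/dt) = (8.85×10^-12)(2.903×10^-3)(3.87×10^10) = 9.943×10^-4 A through the full plate area.
∮B·dl = μ₀ I_d,enc with I_d,enc = I_d r²/R² = 4.745×10^-4 A; so B = μ₀ I_d,enc/(2πr) = 4.52×10^-9 T.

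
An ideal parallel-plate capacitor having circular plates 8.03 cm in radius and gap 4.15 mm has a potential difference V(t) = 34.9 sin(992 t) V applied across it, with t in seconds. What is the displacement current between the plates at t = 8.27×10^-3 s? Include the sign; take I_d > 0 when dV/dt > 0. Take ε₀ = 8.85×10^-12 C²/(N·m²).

dV/dt = (34.9)(992)·cos(8.20384) = -1.187×10^4 V/s.
I_d = C dV/dt with C = ε₀A/d = (8.85×10^-12)(0.02026)/(4.15×10^-3) = 4.321×10^-11 F, so I_d = (4.321×10^-11)(-1.187×10^4) = -5.13×10^-7 A.

-5.13×10^-7 A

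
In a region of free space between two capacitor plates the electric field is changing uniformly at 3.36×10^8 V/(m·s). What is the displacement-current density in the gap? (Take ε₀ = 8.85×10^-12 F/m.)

The displacement-current density is ε₀ ∂E/∂t = (8.85×10^-12)(3.36×10^8) = 2.97×10^-3 A/m².

2.97×10^-3 A/m²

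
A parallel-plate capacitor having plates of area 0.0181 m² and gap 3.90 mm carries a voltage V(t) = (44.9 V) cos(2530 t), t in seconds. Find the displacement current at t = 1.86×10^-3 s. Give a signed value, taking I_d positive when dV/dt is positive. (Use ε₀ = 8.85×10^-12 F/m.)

dE/dt = (V₀ω/d)·−sin(ωt) with ωt = 4.7058 rad: (44.9)(2530)(1.000)/(3.90×10^-3) = 2.913×10^7 V/(m·s).
I_d = ε₀ A dE/dt = (8.85×10^-12)(0.0181)(2.913×10^7) = 4.67×10^-6 A.

4.67×10^-6 A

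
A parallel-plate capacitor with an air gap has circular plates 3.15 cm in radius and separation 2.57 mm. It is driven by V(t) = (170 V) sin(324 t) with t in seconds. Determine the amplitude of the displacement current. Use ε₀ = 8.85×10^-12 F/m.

5.91×10^-7 A

The displacement current equals the conduction current C dV/dt, which peaks at C V₀ ω.
With C = ε₀A/d = (8.85×10^-12)(3.117×10^-3)/(2.57×10^-3) = 1.073×10^-11 F and ω = 324 rad/s, I_d,max = (1.073×10^-11)(170)(324) = 5.91×10^-7 A.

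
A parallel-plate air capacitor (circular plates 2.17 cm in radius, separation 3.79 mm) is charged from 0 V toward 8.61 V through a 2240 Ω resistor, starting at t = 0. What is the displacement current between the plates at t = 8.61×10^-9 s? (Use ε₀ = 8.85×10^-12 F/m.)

With C = ε₀A/d = (8.85×10^-12)(1.479×10^-3)/(3.79×10^-3) = 3.454×10^-12 F, the time constant is τ = RC = 7.737×10^-9 s, so t/τ = 1.113 and e^(−t/τ) = 0.3286.
I_d = I_cond = (V₀/R) e^(−t/τ) = (3.844×10^-3)(0.3286) = 1.26×10^-3 A.

1.26×10^-3 A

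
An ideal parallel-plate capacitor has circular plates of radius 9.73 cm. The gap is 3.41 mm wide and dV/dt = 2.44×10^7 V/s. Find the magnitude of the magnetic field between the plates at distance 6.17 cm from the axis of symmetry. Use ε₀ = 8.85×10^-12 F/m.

2.45×10^-9 T

dE/dt = (dV/dt)/d = 7.155×10^9 V/(m·s); I_d = ε₀(πR²)(dE/dt) = (8.85×10^-12)(0.02974)(7.155×10^9) = 1.883×10^-3 A.
An Ampèrian loop of radius r encloses a fraction (r/R)² of I_d. Then B·2πr = μ₀ I_d (r/R)², giving B = μ₀ I_d r/(2πR²) = 2.45×10^-9 T.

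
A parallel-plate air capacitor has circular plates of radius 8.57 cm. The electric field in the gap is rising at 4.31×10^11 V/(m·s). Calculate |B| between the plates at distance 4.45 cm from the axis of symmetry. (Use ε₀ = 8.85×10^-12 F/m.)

Total displacement current: I_d = ε₀(πR²)(dE/dt) = (8.85×10^-12)(0.02307)(4.31×10^11) = 0.08800 A.
For r < R the Ampère–Maxwell law gives B(2πr) = μ₀ I_d (r²/R²), so B = μ₀ I_d r/(2πR²) = (4π×10^-7)(0.08800)(0.0445)/(2π·0.0857²) = 1.07×10^-7 T.

1.07×10^-7 T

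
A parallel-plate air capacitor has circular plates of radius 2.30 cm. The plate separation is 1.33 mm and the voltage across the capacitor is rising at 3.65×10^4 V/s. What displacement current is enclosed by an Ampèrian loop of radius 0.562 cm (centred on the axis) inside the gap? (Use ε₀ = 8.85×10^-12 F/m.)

dE/dt = (dV/dt)/d = 2.744×10^7 V/(m·s); I_d = ε₀(πR²)(dE/dt) = (8.85×10^-12)(1.662×10^-3)(2.744×10^7) = 4.036×10^-7 A.
Since J_d is uniform, the enclosed fraction is (r/R)² = 0.05971, giving I_d,enc = 2.41×10^-8 A.

2.41×10^-8 A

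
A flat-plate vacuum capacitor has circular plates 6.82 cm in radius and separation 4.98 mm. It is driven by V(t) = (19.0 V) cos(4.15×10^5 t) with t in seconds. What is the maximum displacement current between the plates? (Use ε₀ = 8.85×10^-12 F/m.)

The displacement current equals the conduction current C dV/dt, which peaks at C V₀ ω.
With C = ε₀A/d = (8.85×10^-12)(0.01461)/(4.98×10^-3) = 2.596×10^-11 F and ω = 4.15×10^5 rad/s, I_d,max = (2.596×10^-11)(19.0)(4.15×10^5) = 2.05×10^-4 A.

2.05×10^-4 A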